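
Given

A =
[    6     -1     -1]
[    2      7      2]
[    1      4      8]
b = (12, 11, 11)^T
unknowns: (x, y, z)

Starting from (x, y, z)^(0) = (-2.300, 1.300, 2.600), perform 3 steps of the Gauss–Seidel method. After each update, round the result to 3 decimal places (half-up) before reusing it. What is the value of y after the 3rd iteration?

Iteration 1:
  x = (12 - (-1)·1.300 - (-1)·2.600) / (6) = 2.650
  y = (11 - (2)·2.650 - (2)·2.600) / (7) = 0.071
  z = (11 - (1)·2.650 - (4)·0.071) / (8) = 1.008
Iteration 2:
  x = (12 - (-1)·0.071 - (-1)·1.008) / (6) = 2.180
  y = (11 - (2)·2.180 - (2)·1.008) / (7) = 0.661
  z = (11 - (1)·2.180 - (4)·0.661) / (8) = 0.772
Iteration 3:
  x = (12 - (-1)·0.661 - (-1)·0.772) / (6) = 2.239
  y = (11 - (2)·2.239 - (2)·0.772) / (7) = 0.711
  z = (11 - (1)·2.239 - (4)·0.711) / (8) = 0.740

0.711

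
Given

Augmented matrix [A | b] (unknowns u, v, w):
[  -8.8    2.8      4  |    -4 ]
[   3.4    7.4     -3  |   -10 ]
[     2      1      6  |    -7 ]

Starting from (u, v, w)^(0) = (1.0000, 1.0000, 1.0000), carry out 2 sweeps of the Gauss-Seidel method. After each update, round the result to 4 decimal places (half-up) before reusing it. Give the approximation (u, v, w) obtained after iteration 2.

(-0.6277, -1.5997, -0.6908)

Iteration 1:
  u = (-4 - (2.8)·1.0000 - (4)·1.0000) / (-8.8) = 1.2273
  v = (-10 - (3.4)·1.2273 - (-3)·1.0000) / (7.4) = -1.5098
  w = (-7 - (2)·1.2273 - (1)·-1.5098) / (6) = -1.3241
Iteration 2:
  u = (-4 - (2.8)·-1.5098 - (4)·-1.3241) / (-8.8) = -0.6277
  v = (-10 - (3.4)·-0.6277 - (-3)·-1.3241) / (7.4) = -1.5997
  w = (-7 - (2)·-0.6277 - (1)·-1.5997) / (6) = -0.6908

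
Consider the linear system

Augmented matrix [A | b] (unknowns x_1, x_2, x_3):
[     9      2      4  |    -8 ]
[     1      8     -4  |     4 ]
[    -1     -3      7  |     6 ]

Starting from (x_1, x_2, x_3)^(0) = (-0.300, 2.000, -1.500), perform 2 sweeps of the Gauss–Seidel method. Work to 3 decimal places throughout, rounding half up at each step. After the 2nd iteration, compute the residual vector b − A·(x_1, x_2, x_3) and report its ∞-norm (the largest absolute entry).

Iteration 1:
  x_1 = (-8 - (2)·2.000 - (4)·-1.500) / (9) = -0.667
  x_2 = (4 - (1)·-0.667 - (-4)·-1.500) / (8) = -0.167
  x_3 = (6 - (-1)·-0.667 - (-3)·-0.167) / (7) = 0.690
Iteration 2:
  x_1 = (-8 - (2)·-0.167 - (4)·0.690) / (9) = -1.158
  x_2 = (4 - (1)·-1.158 - (-4)·0.690) / (8) = 0.990
  x_3 = (6 - (-1)·-1.158 - (-3)·0.990) / (7) = 1.116
Residual b − A·x = (-4.022, 1.702, 0.000); ∞-norm = 4.022

4.022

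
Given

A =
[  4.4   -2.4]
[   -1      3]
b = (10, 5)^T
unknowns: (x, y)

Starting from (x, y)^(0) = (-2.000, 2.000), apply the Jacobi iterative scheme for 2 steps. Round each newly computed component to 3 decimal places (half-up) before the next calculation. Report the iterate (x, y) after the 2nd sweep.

(2.818, 2.788)

Iteration 1:
  x = (10 - (-2.4)·2.000) / (4.4) = 3.364
  y = (5 - (-1)·-2.000) / (3) = 1.000
Iteration 2:
  x = (10 - (-2.4)·1.000) / (4.4) = 2.818
  y = (5 - (-1)·3.364) / (3) = 2.788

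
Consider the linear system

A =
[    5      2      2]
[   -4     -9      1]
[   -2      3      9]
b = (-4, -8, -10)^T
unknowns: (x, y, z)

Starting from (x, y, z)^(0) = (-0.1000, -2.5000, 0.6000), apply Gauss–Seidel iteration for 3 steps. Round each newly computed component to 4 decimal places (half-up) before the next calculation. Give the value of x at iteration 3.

Iteration 1:
  x = (-4 - (2)·-2.5000 - (2)·0.6000) / (5) = -0.0400
  y = (-8 - (-4)·-0.0400 - (1)·0.6000) / (-9) = 0.9733
  z = (-10 - (-2)·-0.0400 - (3)·0.9733) / (9) = -1.4444
Iteration 2:
  x = (-4 - (2)·0.9733 - (2)·-1.4444) / (5) = -0.6116
  y = (-8 - (-4)·-0.6116 - (1)·-1.4444) / (-9) = 1.0002
  z = (-10 - (-2)·-0.6116 - (3)·1.0002) / (9) = -1.5804
Iteration 3:
  x = (-4 - (2)·1.0002 - (2)·-1.5804) / (5) = -0.5679
  y = (-8 - (-4)·-0.5679 - (1)·-1.5804) / (-9) = 0.9657
  z = (-10 - (-2)·-0.5679 - (3)·0.9657) / (9) = -1.5592

-0.5679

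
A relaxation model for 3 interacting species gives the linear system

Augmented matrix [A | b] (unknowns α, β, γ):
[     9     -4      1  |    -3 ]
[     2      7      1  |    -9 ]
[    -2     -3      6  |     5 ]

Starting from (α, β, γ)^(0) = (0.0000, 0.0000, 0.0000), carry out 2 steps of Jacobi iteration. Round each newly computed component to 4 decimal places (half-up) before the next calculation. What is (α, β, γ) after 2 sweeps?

(-0.9973, -1.3095, 0.0794)

Iteration 1:
  α = (-3 - (-4)·0.0000 - (1)·0.0000) / (9) = -0.3333
  β = (-9 - (2)·0.0000 - (1)·0.0000) / (7) = -1.2857
  γ = (5 - (-2)·0.0000 - (-3)·0.0000) / (6) = 0.8333
Iteration 2:
  α = (-3 - (-4)·-1.2857 - (1)·0.8333) / (9) = -0.9973
  β = (-9 - (2)·-0.3333 - (1)·0.8333) / (7) = -1.3095
  γ = (5 - (-2)·-0.3333 - (-3)·-1.2857) / (6) = 0.0794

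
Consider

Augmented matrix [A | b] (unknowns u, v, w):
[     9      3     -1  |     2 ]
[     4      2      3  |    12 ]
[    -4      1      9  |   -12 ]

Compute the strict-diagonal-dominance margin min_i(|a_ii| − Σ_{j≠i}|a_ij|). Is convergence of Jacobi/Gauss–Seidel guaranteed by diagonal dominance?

-5

row 1: |9| − (3+1) = 5
row 2: |2| − (4+3) = -5
row 3: |9| − (4+1) = 4
minimum over rows = -5 → not strictly diagonally dominant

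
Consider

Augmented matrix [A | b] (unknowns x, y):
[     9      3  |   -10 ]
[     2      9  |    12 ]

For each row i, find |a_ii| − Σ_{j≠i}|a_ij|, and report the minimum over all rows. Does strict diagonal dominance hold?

6

row 1: |9| − (3) = 6
row 2: |9| − (2) = 7
minimum over rows = 6 → strictly diagonally dominant (convergence guaranteed)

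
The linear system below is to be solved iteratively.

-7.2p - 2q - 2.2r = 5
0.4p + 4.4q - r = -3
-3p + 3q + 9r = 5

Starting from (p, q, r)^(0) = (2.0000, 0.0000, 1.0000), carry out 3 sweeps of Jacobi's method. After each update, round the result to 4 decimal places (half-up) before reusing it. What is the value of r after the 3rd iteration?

Iteration 1:
  p = (5 - (-2)·0.0000 - (-2.2)·1.0000) / (-7.2) = -1.0000
  q = (-3 - (0.4)·2.0000 - (-1)·1.0000) / (4.4) = -0.6364
  r = (5 - (-3)·2.0000 - (3)·0.0000) / (9) = 1.2222
Iteration 2:
  p = (5 - (-2)·-0.6364 - (-2.2)·1.2222) / (-7.2) = -0.8911
  q = (-3 - (0.4)·-1.0000 - (-1)·1.2222) / (4.4) = -0.3131
  r = (5 - (-3)·-1.0000 - (3)·-0.6364) / (9) = 0.4344
Iteration 3:
  p = (5 - (-2)·-0.3131 - (-2.2)·0.4344) / (-7.2) = -0.7402
  q = (-3 - (0.4)·-0.8911 - (-1)·0.4344) / (4.4) = -0.5021
  r = (5 - (-3)·-0.8911 - (3)·-0.3131) / (9) = 0.3629

0.3629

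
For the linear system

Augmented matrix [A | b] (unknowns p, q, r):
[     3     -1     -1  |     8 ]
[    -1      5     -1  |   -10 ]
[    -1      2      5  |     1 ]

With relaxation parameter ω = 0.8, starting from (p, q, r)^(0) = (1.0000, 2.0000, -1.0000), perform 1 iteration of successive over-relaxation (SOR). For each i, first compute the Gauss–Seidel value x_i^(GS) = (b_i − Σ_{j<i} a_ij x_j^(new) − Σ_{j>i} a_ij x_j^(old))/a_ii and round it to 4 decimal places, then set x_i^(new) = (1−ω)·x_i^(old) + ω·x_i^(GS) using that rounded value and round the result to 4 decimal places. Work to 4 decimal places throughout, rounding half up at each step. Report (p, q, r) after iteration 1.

Iteration 1:
  p: GS value = (8 - (-1)·2.0000 - (-1)·-1.0000) / (3) = 3.0000;  p ← (1−ω)·1.0000 + ω·3.0000 = 2.6000
  q: GS value = (-10 - (-1)·2.6000 - (-1)·-1.0000) / (5) = -1.6800;  q ← (1−ω)·2.0000 + ω·-1.6800 = -0.9440
  r: GS value = (1 - (-1)·2.6000 - (2)·-0.9440) / (5) = 1.0976;  r ← (1−ω)·-1.0000 + ω·1.0976 = 0.6781

(2.6000, -0.9440, 0.6781)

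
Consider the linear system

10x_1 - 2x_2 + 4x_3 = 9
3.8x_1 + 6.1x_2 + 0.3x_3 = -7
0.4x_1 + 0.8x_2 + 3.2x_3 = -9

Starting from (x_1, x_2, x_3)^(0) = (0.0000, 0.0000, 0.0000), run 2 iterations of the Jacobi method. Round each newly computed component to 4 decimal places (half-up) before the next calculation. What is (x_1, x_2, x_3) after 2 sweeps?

Iteration 1:
  x_1 = (9 - (-2)·0.0000 - (4)·0.0000) / (10) = 0.9000
  x_2 = (-7 - (3.8)·0.0000 - (0.3)·0.0000) / (6.1) = -1.1475
  x_3 = (-9 - (0.4)·0.0000 - (0.8)·0.0000) / (3.2) = -2.8125
Iteration 2:
  x_1 = (9 - (-2)·-1.1475 - (4)·-2.8125) / (10) = 1.7955
  x_2 = (-7 - (3.8)·0.9000 - (0.3)·-2.8125) / (6.1) = -1.5699
  x_3 = (-9 - (0.4)·0.9000 - (0.8)·-1.1475) / (3.2) = -2.6381

(1.7955, -1.5699, -2.6381)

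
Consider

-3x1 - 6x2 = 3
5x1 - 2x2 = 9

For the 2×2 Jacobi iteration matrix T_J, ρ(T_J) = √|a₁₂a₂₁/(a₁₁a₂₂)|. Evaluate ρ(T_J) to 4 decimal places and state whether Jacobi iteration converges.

2.2361

a₁₂a₂₁/(a₁₁a₂₂) = (-6)·(5) / ((-3)·(-2)) = -5.000000
ρ = √|-5.000000| = √5.000000 = 2.2361
ρ > 1, so Jacobi diverges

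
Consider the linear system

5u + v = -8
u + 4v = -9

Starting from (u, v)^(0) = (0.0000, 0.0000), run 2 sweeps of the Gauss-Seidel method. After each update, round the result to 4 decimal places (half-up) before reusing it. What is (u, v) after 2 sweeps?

Iteration 1:
  u = (-8 - (1)·0.0000) / (5) = -1.6000
  v = (-9 - (1)·-1.6000) / (4) = -1.8500
Iteration 2:
  u = (-8 - (1)·-1.8500) / (5) = -1.2300
  v = (-9 - (1)·-1.2300) / (4) = -1.9425

(-1.2300, -1.9425)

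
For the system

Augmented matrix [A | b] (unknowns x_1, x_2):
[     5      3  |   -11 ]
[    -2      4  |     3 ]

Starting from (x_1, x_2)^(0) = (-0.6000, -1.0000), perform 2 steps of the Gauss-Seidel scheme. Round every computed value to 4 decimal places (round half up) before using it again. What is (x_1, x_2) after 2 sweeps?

Iteration 1:
  x_1 = (-11 - (3)·-1.0000) / (5) = -1.6000
  x_2 = (3 - (-2)·-1.6000) / (4) = -0.0500
Iteration 2:
  x_1 = (-11 - (3)·-0.0500) / (5) = -2.1700
  x_2 = (3 - (-2)·-2.1700) / (4) = -0.3350

(-2.1700, -0.3350)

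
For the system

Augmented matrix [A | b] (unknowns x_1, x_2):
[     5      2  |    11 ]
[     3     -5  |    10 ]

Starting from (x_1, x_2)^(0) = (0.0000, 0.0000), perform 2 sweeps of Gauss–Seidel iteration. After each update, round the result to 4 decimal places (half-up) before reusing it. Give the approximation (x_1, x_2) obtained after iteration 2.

Iteration 1:
  x_1 = (11 - (2)·0.0000) / (5) = 2.2000
  x_2 = (10 - (3)·2.2000) / (-5) = -0.6800
Iteration 2:
  x_1 = (11 - (2)·-0.6800) / (5) = 2.4720
  x_2 = (10 - (3)·2.4720) / (-5) = -0.5168

(2.4720, -0.5168)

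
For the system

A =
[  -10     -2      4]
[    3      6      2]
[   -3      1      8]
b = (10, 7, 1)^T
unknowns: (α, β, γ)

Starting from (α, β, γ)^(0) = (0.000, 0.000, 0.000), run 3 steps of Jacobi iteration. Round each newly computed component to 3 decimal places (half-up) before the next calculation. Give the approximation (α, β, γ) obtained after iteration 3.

(-1.483, 1.890, -0.522)

Iteration 1:
  α = (10 - (-2)·0.000 - (4)·0.000) / (-10) = -1.000
  β = (7 - (3)·0.000 - (2)·0.000) / (6) = 1.167
  γ = (1 - (-3)·0.000 - (1)·0.000) / (8) = 0.125
Iteration 2:
  α = (10 - (-2)·1.167 - (4)·0.125) / (-10) = -1.183
  β = (7 - (3)·-1.000 - (2)·0.125) / (6) = 1.625
  γ = (1 - (-3)·-1.000 - (1)·1.167) / (8) = -0.396
Iteration 3:
  α = (10 - (-2)·1.625 - (4)·-0.396) / (-10) = -1.483
  β = (7 - (3)·-1.183 - (2)·-0.396) / (6) = 1.890
  γ = (1 - (-3)·-1.183 - (1)·1.625) / (8) = -0.522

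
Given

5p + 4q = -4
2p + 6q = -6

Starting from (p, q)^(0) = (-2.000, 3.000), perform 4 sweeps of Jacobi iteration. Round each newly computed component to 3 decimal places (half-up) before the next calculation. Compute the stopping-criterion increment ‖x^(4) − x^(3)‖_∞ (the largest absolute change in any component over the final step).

0.712

Iteration 1:
  p = (-4 - (4)·3.000) / (5) = -3.200
  q = (-6 - (2)·-2.000) / (6) = -0.333
Iteration 2:
  p = (-4 - (4)·-0.333) / (5) = -0.534
  q = (-6 - (2)·-3.200) / (6) = 0.067
Iteration 3:
  p = (-4 - (4)·0.067) / (5) = -0.854
  q = (-6 - (2)·-0.534) / (6) = -0.822
Iteration 4:
  p = (-4 - (4)·-0.822) / (5) = -0.142
  q = (-6 - (2)·-0.854) / (6) = -0.715
Change: (0.712, 0.107) → max |·| = 0.712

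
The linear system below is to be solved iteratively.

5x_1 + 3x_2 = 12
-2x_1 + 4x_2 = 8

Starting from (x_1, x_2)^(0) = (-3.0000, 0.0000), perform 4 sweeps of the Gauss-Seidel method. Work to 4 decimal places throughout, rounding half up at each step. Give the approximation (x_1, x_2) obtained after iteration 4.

Iteration 1:
  x_1 = (12 - (3)·0.0000) / (5) = 2.4000
  x_2 = (8 - (-2)·2.4000) / (4) = 3.2000
Iteration 2:
  x_1 = (12 - (3)·3.2000) / (5) = 0.4800
  x_2 = (8 - (-2)·0.4800) / (4) = 2.2400
Iteration 3:
  x_1 = (12 - (3)·2.2400) / (5) = 1.0560
  x_2 = (8 - (-2)·1.0560) / (4) = 2.5280
Iteration 4:
  x_1 = (12 - (3)·2.5280) / (5) = 0.8832
  x_2 = (8 - (-2)·0.8832) / (4) = 2.4416

(0.8832, 2.4416)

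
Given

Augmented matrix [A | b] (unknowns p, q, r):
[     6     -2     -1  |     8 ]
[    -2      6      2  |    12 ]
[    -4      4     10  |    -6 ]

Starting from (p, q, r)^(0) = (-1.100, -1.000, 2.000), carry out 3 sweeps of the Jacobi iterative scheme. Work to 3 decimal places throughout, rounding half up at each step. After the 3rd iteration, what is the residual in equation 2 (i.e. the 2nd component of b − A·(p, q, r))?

Iteration 1:
  p = (8 - (-2)·-1.000 - (-1)·2.000) / (6) = 1.333
  q = (12 - (-2)·-1.100 - (2)·2.000) / (6) = 0.967
  r = (-6 - (-4)·-1.100 - (4)·-1.000) / (10) = -0.640
Iteration 2:
  p = (8 - (-2)·0.967 - (-1)·-0.640) / (6) = 1.549
  q = (12 - (-2)·1.333 - (2)·-0.640) / (6) = 2.658
  r = (-6 - (-4)·1.333 - (4)·0.967) / (10) = -0.454
Iteration 3:
  p = (8 - (-2)·2.658 - (-1)·-0.454) / (6) = 2.144
  q = (12 - (-2)·1.549 - (2)·-0.454) / (6) = 2.668
  r = (-6 - (-4)·1.549 - (4)·2.658) / (10) = -1.044
Residual b − A·x = (-0.572, 2.368, 2.344)

2.368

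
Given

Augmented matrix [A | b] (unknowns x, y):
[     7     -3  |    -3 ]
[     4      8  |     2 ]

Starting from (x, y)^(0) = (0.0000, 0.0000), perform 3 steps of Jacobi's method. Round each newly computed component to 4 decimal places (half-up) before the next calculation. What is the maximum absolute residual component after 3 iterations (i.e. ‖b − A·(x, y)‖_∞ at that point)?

Iteration 1:
  x = (-3 - (-3)·0.0000) / (7) = -0.4286
  y = (2 - (4)·0.0000) / (8) = 0.2500
Iteration 2:
  x = (-3 - (-3)·0.2500) / (7) = -0.3214
  y = (2 - (4)·-0.4286) / (8) = 0.4643
Iteration 3:
  x = (-3 - (-3)·0.4643) / (7) = -0.2296
  y = (2 - (4)·-0.3214) / (8) = 0.4107
Residual b − A·x = (-0.1607, -0.3672); ∞-norm = 0.3672

0.3672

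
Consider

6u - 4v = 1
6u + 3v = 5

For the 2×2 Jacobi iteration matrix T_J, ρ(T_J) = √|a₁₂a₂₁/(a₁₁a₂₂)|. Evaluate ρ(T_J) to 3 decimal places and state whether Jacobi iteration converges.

1.155

a₁₂a₂₁/(a₁₁a₂₂) = (-4)·(6) / ((6)·(3)) = -1.333333
ρ = √|-1.333333| = √1.333333 = 1.155
ρ > 1, so Jacobi diverges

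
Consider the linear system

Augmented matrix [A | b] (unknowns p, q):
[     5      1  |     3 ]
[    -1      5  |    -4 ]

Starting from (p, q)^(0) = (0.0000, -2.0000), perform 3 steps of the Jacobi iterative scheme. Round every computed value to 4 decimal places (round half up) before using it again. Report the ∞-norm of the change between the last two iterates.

0.0480

Iteration 1:
  p = (3 - (1)·-2.0000) / (5) = 1.0000
  q = (-4 - (-1)·0.0000) / (5) = -0.8000
Iteration 2:
  p = (3 - (1)·-0.8000) / (5) = 0.7600
  q = (-4 - (-1)·1.0000) / (5) = -0.6000
Iteration 3:
  p = (3 - (1)·-0.6000) / (5) = 0.7200
  q = (-4 - (-1)·0.7600) / (5) = -0.6480
Change: (-0.0400, -0.0480) → max |·| = 0.0480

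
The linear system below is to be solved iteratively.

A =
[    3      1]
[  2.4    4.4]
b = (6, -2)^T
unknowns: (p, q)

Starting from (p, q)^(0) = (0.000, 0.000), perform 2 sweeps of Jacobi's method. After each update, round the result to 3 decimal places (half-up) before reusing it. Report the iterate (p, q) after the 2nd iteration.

Iteration 1:
  p = (6 - (1)·0.000) / (3) = 2.000
  q = (-2 - (2.4)·0.000) / (4.4) = -0.455
Iteration 2:
  p = (6 - (1)·-0.455) / (3) = 2.152
  q = (-2 - (2.4)·2.000) / (4.4) = -1.545

(2.152, -1.545)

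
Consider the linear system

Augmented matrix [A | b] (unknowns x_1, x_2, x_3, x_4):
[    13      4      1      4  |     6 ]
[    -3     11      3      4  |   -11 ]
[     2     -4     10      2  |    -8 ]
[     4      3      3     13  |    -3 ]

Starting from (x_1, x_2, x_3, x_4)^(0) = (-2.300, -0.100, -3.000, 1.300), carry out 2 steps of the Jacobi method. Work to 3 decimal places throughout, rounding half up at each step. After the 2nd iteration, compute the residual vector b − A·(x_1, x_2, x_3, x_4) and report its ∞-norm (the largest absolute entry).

Iteration 1:
  x_1 = (6 - (4)·-0.100 - (1)·-3.000 - (4)·1.300) / (13) = 0.323
  x_2 = (-11 - (-3)·-2.300 - (3)·-3.000 - (4)·1.300) / (11) = -1.282
  x_3 = (-8 - (2)·-2.300 - (-4)·-0.100 - (2)·1.300) / (10) = -0.640
  x_4 = (-3 - (4)·-2.300 - (3)·-0.100 - (3)·-3.000) / (13) = 1.192
Iteration 2:
  x_1 = (6 - (4)·-1.282 - (1)·-0.640 - (4)·1.192) / (13) = 0.538
  x_2 = (-11 - (-3)·0.323 - (3)·-0.640 - (4)·1.192) / (11) = -1.171
  x_3 = (-8 - (2)·0.323 - (-4)·-1.282 - (2)·1.192) / (10) = -1.616
  x_4 = (-3 - (4)·0.323 - (3)·-1.282 - (3)·-0.640) / (13) = 0.113
Residual b − A·x = (4.854, 7.891, 2.174, 1.740); ∞-norm = 7.891

7.891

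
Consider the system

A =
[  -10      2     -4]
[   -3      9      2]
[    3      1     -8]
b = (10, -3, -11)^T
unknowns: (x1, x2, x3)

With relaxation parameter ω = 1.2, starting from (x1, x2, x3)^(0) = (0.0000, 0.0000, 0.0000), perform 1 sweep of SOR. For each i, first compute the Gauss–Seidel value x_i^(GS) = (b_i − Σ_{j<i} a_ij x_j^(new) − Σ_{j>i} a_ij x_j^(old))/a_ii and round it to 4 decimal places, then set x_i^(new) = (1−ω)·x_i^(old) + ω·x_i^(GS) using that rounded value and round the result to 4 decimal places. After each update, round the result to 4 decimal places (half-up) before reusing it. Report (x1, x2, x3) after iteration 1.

Iteration 1:
  x1: GS value = (10 - (2)·0.0000 - (-4)·0.0000) / (-10) = -1.0000;  x1 ← (1−ω)·0.0000 + ω·-1.0000 = -1.2000
  x2: GS value = (-3 - (-3)·-1.2000 - (2)·0.0000) / (9) = -0.7333;  x2 ← (1−ω)·0.0000 + ω·-0.7333 = -0.8800
  x3: GS value = (-11 - (3)·-1.2000 - (1)·-0.8800) / (-8) = 0.8150;  x3 ← (1−ω)·0.0000 + ω·0.8150 = 0.9780

(-1.2000, -0.8800, 0.9780)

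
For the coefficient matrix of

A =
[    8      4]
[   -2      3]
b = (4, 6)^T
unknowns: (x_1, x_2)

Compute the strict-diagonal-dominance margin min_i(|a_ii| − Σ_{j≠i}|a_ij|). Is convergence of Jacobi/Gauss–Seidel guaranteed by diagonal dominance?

1

row 1: |8| − (4) = 4
row 2: |3| − (2) = 1
minimum over rows = 1 → strictly diagonally dominant (convergence guaranteed)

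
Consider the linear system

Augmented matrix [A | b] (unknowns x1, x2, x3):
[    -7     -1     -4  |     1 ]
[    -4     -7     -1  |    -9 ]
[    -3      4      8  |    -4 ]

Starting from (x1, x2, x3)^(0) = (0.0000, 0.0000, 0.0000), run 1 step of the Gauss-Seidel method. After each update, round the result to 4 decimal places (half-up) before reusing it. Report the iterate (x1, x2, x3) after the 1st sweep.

Iteration 1:
  x1 = (1 - (-1)·0.0000 - (-4)·0.0000) / (-7) = -0.1429
  x2 = (-9 - (-4)·-0.1429 - (-1)·0.0000) / (-7) = 1.3674
  x3 = (-4 - (-3)·-0.1429 - (4)·1.3674) / (8) = -1.2373

(-0.1429, 1.3674, -1.2373)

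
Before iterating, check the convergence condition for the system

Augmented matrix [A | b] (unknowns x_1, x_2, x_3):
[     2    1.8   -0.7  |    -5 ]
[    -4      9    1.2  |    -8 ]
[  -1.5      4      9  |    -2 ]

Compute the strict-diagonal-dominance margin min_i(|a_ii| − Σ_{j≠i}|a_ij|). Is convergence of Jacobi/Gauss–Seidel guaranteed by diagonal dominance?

-0.5

row 1: |2| − (1.8+0.7) = -0.5
row 2: |9| − (4+1.2) = 3.8
row 3: |9| − (1.5+4) = 3.5
minimum over rows = -0.5 → not strictly diagonally dominant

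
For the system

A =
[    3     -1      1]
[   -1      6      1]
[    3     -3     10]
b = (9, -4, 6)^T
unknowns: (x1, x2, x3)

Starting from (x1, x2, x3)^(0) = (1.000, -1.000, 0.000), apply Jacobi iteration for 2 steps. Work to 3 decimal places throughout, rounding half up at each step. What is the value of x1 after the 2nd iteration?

2.833

Iteration 1:
  x1 = (9 - (-1)·-1.000 - (1)·0.000) / (3) = 2.667
  x2 = (-4 - (-1)·1.000 - (1)·0.000) / (6) = -0.500
  x3 = (6 - (3)·1.000 - (-3)·-1.000) / (10) = 0.000
Iteration 2:
  x1 = (9 - (-1)·-0.500 - (1)·0.000) / (3) = 2.833
  x2 = (-4 - (-1)·2.667 - (1)·0.000) / (6) = -0.222
  x3 = (6 - (3)·2.667 - (-3)·-0.500) / (10) = -0.350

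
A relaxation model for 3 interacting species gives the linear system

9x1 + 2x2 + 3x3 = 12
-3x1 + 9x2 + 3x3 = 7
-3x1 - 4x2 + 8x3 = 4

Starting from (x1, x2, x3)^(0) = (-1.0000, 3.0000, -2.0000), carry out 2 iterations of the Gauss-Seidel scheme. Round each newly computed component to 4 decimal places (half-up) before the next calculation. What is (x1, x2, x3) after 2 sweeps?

(0.2654, 0.2181, 0.7086)

Iteration 1:
  x1 = (12 - (2)·3.0000 - (3)·-2.0000) / (9) = 1.3333
  x2 = (7 - (-3)·1.3333 - (3)·-2.0000) / (9) = 1.8889
  x3 = (4 - (-3)·1.3333 - (-4)·1.8889) / (8) = 1.9444
Iteration 2:
  x1 = (12 - (2)·1.8889 - (3)·1.9444) / (9) = 0.2654
  x2 = (7 - (-3)·0.2654 - (3)·1.9444) / (9) = 0.2181
  x3 = (4 - (-3)·0.2654 - (-4)·0.2181) / (8) = 0.7086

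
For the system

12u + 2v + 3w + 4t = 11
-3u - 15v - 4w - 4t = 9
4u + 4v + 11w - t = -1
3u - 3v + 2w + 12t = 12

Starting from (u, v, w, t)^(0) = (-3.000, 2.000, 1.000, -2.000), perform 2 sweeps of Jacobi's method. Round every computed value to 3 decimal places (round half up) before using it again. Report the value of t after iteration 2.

0.802

Iteration 1:
  u = (11 - (2)·2.000 - (3)·1.000 - (4)·-2.000) / (12) = 1.000
  v = (9 - (-3)·-3.000 - (-4)·1.000 - (-4)·-2.000) / (-15) = 0.267
  w = (-1 - (4)·-3.000 - (4)·2.000 - (-1)·-2.000) / (11) = 0.091
  t = (12 - (3)·-3.000 - (-3)·2.000 - (2)·1.000) / (12) = 2.083
Iteration 2:
  u = (11 - (2)·0.267 - (3)·0.091 - (4)·2.083) / (12) = 0.155
  v = (9 - (-3)·1.000 - (-4)·0.091 - (-4)·2.083) / (-15) = -1.380
  w = (-1 - (4)·1.000 - (4)·0.267 - (-1)·2.083) / (11) = -0.362
  t = (12 - (3)·1.000 - (-3)·0.267 - (2)·0.091) / (12) = 0.802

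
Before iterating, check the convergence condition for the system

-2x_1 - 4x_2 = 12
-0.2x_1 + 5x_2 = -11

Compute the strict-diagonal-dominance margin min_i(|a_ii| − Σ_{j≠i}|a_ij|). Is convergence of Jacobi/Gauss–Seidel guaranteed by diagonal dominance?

row 1: |-2| − (4) = -2
row 2: |5| − (0.2) = 4.8
minimum over rows = -2 → not strictly diagonally dominant

-2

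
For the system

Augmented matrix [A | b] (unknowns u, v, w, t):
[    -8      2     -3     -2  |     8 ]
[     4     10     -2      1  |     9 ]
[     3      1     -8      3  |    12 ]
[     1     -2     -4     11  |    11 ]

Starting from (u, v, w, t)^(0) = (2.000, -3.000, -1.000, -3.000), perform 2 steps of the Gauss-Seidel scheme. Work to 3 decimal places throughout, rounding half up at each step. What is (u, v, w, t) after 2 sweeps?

(0.251, 0.229, -1.264, 0.559)

Iteration 1:
  u = (8 - (2)·-3.000 - (-3)·-1.000 - (-2)·-3.000) / (-8) = -0.625
  v = (9 - (4)·-0.625 - (-2)·-1.000 - (1)·-3.000) / (10) = 1.250
  w = (12 - (3)·-0.625 - (1)·1.250 - (3)·-3.000) / (-8) = -2.703
  t = (11 - (1)·-0.625 - (-2)·1.250 - (-4)·-2.703) / (11) = 0.301
Iteration 2:
  u = (8 - (2)·1.250 - (-3)·-2.703 - (-2)·0.301) / (-8) = 0.251
  v = (9 - (4)·0.251 - (-2)·-2.703 - (1)·0.301) / (10) = 0.229
  w = (12 - (3)·0.251 - (1)·0.229 - (3)·0.301) / (-8) = -1.264
  t = (11 - (1)·0.251 - (-2)·0.229 - (-4)·-1.264) / (11) = 0.559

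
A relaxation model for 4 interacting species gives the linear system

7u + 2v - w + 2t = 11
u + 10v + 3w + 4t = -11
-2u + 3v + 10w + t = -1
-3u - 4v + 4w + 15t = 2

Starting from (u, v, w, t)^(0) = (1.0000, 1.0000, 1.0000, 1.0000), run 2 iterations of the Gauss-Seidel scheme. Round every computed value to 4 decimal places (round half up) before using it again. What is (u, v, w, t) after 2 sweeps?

(2.2929, -1.3864, 0.8054, 0.0074)

Iteration 1:
  u = (11 - (2)·1.0000 - (-1)·1.0000 - (2)·1.0000) / (7) = 1.1429
  v = (-11 - (1)·1.1429 - (3)·1.0000 - (4)·1.0000) / (10) = -1.9143
  w = (-1 - (-2)·1.1429 - (3)·-1.9143 - (1)·1.0000) / (10) = 0.6029
  t = (2 - (-3)·1.1429 - (-4)·-1.9143 - (4)·0.6029) / (15) = -0.3093
Iteration 2:
  u = (11 - (2)·-1.9143 - (-1)·0.6029 - (2)·-0.3093) / (7) = 2.2929
  v = (-11 - (1)·2.2929 - (3)·0.6029 - (4)·-0.3093) / (10) = -1.3864
  w = (-1 - (-2)·2.2929 - (3)·-1.3864 - (1)·-0.3093) / (10) = 0.8054
  t = (2 - (-3)·2.2929 - (-4)·-1.3864 - (4)·0.8054) / (15) = 0.0074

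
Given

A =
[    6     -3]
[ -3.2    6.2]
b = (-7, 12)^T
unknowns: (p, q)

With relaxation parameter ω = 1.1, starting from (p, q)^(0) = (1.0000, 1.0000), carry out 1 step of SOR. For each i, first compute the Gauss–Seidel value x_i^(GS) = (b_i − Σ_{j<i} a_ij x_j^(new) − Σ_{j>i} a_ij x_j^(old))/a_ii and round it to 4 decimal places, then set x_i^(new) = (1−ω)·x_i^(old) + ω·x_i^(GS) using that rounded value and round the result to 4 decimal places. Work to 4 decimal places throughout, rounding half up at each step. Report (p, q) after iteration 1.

(-0.8334, 1.5558)

Iteration 1:
  p: GS value = (-7 - (-3)·1.0000) / (6) = -0.6667;  p ← (1−ω)·1.0000 + ω·-0.6667 = -0.8334
  q: GS value = (12 - (-3.2)·-0.8334) / (6.2) = 1.5053;  q ← (1−ω)·1.0000 + ω·1.5053 = 1.5558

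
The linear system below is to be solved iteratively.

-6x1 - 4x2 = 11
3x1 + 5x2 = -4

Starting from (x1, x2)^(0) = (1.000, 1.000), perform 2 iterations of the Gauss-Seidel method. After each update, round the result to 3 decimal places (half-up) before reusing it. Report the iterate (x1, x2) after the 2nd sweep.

(-2.300, 0.580)

Iteration 1:
  x1 = (11 - (-4)·1.000) / (-6) = -2.500
  x2 = (-4 - (3)·-2.500) / (5) = 0.700
Iteration 2:
  x1 = (11 - (-4)·0.700) / (-6) = -2.300
  x2 = (-4 - (3)·-2.300) / (5) = 0.580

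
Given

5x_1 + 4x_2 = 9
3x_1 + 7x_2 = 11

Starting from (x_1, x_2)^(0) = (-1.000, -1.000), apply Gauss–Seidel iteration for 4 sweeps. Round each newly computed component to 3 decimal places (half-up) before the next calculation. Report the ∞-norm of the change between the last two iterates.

Iteration 1:
  x_1 = (9 - (4)·-1.000) / (5) = 2.600
  x_2 = (11 - (3)·2.600) / (7) = 0.457
Iteration 2:
  x_1 = (9 - (4)·0.457) / (5) = 1.434
  x_2 = (11 - (3)·1.434) / (7) = 0.957
Iteration 3:
  x_1 = (9 - (4)·0.957) / (5) = 1.034
  x_2 = (11 - (3)·1.034) / (7) = 1.128
Iteration 4:
  x_1 = (9 - (4)·1.128) / (5) = 0.898
  x_2 = (11 - (3)·0.898) / (7) = 1.187
Change: (-0.136, 0.059) → max |·| = 0.136

0.136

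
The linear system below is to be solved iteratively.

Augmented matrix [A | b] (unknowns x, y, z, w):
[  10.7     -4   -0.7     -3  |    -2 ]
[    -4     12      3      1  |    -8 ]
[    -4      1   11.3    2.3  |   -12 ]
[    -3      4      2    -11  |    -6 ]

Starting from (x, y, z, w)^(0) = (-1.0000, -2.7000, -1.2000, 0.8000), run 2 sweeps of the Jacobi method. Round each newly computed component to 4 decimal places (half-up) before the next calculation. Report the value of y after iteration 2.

Iteration 1:
  x = (-2 - (-4)·-2.7000 - (-0.7)·-1.2000 - (-3)·0.8000) / (10.7) = -1.0505
  y = (-8 - (-4)·-1.0000 - (3)·-1.2000 - (1)·0.8000) / (12) = -0.7667
  z = (-12 - (-4)·-1.0000 - (1)·-2.7000 - (2.3)·0.8000) / (11.3) = -1.3398
  w = (-6 - (-3)·-1.0000 - (4)·-2.7000 - (2)·-1.2000) / (-11) = -0.3818
Iteration 2:
  x = (-2 - (-4)·-0.7667 - (-0.7)·-1.3398 - (-3)·-0.3818) / (10.7) = -0.6682
  y = (-8 - (-4)·-1.0505 - (3)·-1.3398 - (1)·-0.3818) / (12) = -0.6501
  z = (-12 - (-4)·-1.0505 - (1)·-0.7667 - (2.3)·-0.3818) / (11.3) = -1.2882
  w = (-6 - (-3)·-1.0505 - (4)·-0.7667 - (2)·-1.3398) / (-11) = 0.3096

-0.6501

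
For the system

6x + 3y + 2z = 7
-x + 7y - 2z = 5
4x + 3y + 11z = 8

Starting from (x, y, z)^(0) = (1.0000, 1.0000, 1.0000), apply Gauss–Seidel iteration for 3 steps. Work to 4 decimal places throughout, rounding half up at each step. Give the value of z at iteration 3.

0.2568

Iteration 1:
  x = (7 - (3)·1.0000 - (2)·1.0000) / (6) = 0.3333
  y = (5 - (-1)·0.3333 - (-2)·1.0000) / (7) = 1.0476
  z = (8 - (4)·0.3333 - (3)·1.0476) / (11) = 0.3204
Iteration 2:
  x = (7 - (3)·1.0476 - (2)·0.3204) / (6) = 0.5361
  y = (5 - (-1)·0.5361 - (-2)·0.3204) / (7) = 0.8824
  z = (8 - (4)·0.5361 - (3)·0.8824) / (11) = 0.2917
Iteration 3:
  x = (7 - (3)·0.8824 - (2)·0.2917) / (6) = 0.6282
  y = (5 - (-1)·0.6282 - (-2)·0.2917) / (7) = 0.8874
  z = (8 - (4)·0.6282 - (3)·0.8874) / (11) = 0.2568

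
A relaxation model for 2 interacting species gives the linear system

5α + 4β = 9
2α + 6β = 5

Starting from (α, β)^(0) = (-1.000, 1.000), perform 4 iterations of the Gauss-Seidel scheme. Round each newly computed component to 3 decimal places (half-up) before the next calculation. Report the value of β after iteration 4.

Iteration 1:
  α = (9 - (4)·1.000) / (5) = 1.000
  β = (5 - (2)·1.000) / (6) = 0.500
Iteration 2:
  α = (9 - (4)·0.500) / (5) = 1.400
  β = (5 - (2)·1.400) / (6) = 0.367
Iteration 3:
  α = (9 - (4)·0.367) / (5) = 1.506
  β = (5 - (2)·1.506) / (6) = 0.331
Iteration 4:
  α = (9 - (4)·0.331) / (5) = 1.535
  β = (5 - (2)·1.535) / (6) = 0.322

0.322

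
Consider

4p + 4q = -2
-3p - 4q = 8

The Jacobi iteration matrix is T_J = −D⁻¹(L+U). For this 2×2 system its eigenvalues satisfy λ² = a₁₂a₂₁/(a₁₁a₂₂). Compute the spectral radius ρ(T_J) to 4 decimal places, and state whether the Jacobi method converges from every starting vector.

a₁₂a₂₁/(a₁₁a₂₂) = (4)·(-3) / ((4)·(-4)) = 0.750000
ρ = √|0.750000| = √0.750000 = 0.8660
ρ < 1, so Jacobi converges

0.8660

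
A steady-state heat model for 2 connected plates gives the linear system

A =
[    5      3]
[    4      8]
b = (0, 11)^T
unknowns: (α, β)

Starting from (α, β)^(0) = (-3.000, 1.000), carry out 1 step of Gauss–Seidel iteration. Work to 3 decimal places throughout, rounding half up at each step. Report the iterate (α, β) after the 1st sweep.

Iteration 1:
  α = (0 - (3)·1.000) / (5) = -0.600
  β = (11 - (4)·-0.600) / (8) = 1.675

(-0.600, 1.675)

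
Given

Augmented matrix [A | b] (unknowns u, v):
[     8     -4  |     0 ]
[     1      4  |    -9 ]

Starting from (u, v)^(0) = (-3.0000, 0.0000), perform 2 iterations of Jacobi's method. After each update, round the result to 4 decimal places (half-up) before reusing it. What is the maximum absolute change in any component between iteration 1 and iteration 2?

0.7500

Iteration 1:
  u = (0 - (-4)·0.0000) / (8) = 0.0000
  v = (-9 - (1)·-3.0000) / (4) = -1.5000
Iteration 2:
  u = (0 - (-4)·-1.5000) / (8) = -0.7500
  v = (-9 - (1)·0.0000) / (4) = -2.2500
Change: (-0.7500, -0.7500) → max |·| = 0.7500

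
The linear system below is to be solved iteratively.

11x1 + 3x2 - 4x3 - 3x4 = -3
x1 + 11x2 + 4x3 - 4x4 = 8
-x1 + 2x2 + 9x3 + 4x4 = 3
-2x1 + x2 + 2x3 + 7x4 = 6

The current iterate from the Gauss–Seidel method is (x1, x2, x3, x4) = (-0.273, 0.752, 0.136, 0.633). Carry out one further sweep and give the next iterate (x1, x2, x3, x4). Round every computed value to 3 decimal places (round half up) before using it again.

(-0.256, 0.931, -0.183, 0.703)

One sweep:
  x1 = (-3 - (3)·0.752 - (-4)·0.136 - (-3)·0.633) / (11) = -0.256
  x2 = (8 - (1)·-0.256 - (4)·0.136 - (-4)·0.633) / (11) = 0.931
  x3 = (3 - (-1)·-0.256 - (2)·0.931 - (4)·0.633) / (9) = -0.183
  x4 = (6 - (-2)·-0.256 - (1)·0.931 - (2)·-0.183) / (7) = 0.703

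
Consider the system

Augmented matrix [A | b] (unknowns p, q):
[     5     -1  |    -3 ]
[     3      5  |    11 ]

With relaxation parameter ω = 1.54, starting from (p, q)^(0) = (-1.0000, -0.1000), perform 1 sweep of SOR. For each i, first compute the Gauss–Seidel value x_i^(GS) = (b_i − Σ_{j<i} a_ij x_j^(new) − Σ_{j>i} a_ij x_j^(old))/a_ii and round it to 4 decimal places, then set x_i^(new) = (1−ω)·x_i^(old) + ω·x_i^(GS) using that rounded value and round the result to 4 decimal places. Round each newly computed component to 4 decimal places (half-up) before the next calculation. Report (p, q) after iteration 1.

Iteration 1:
  p: GS value = (-3 - (-1)·-0.1000) / (5) = -0.6200;  p ← (1−ω)·-1.0000 + ω·-0.6200 = -0.4148
  q: GS value = (11 - (3)·-0.4148) / (5) = 2.4489;  q ← (1−ω)·-0.1000 + ω·2.4489 = 3.8253

(-0.4148, 3.8253)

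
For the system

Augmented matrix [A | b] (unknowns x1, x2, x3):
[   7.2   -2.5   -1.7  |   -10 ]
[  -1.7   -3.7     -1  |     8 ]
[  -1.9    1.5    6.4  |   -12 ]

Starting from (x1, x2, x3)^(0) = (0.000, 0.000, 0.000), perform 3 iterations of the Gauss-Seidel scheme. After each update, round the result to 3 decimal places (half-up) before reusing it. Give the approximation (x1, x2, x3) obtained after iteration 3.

(-2.159, -0.508, -2.397)

Iteration 1:
  x1 = (-10 - (-2.5)·0.000 - (-1.7)·0.000) / (7.2) = -1.389
  x2 = (8 - (-1.7)·-1.389 - (-1)·0.000) / (-3.7) = -1.524
  x3 = (-12 - (-1.9)·-1.389 - (1.5)·-1.524) / (6.4) = -1.930
Iteration 2:
  x1 = (-10 - (-2.5)·-1.524 - (-1.7)·-1.930) / (7.2) = -2.374
  x2 = (8 - (-1.7)·-2.374 - (-1)·-1.930) / (-3.7) = -0.550
  x3 = (-12 - (-1.9)·-2.374 - (1.5)·-0.550) / (6.4) = -2.451
Iteration 3:
  x1 = (-10 - (-2.5)·-0.550 - (-1.7)·-2.451) / (7.2) = -2.159
  x2 = (8 - (-1.7)·-2.159 - (-1)·-2.451) / (-3.7) = -0.508
  x3 = (-12 - (-1.9)·-2.159 - (1.5)·-0.508) / (6.4) = -2.397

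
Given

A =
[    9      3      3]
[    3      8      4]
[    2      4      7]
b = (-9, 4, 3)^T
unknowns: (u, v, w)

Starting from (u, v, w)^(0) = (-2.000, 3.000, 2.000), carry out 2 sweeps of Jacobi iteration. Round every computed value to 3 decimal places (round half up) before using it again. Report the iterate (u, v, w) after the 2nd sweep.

(-0.845, 1.857, 1.048)

Iteration 1:
  u = (-9 - (3)·3.000 - (3)·2.000) / (9) = -2.667
  v = (4 - (3)·-2.000 - (4)·2.000) / (8) = 0.250
  w = (3 - (2)·-2.000 - (4)·3.000) / (7) = -0.714
Iteration 2:
  u = (-9 - (3)·0.250 - (3)·-0.714) / (9) = -0.845
  v = (4 - (3)·-2.667 - (4)·-0.714) / (8) = 1.857
  w = (3 - (2)·-2.667 - (4)·0.250) / (7) = 1.048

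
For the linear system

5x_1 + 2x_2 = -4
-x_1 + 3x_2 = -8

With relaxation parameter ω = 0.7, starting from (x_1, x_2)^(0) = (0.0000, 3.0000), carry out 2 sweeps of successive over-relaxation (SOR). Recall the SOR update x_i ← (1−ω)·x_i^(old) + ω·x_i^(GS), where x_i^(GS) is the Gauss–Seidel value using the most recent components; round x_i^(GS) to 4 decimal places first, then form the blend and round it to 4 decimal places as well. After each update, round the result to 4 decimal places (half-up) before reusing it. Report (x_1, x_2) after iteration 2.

(-0.6179, -2.3988)

Iteration 1:
  x_1: GS value = (-4 - (2)·3.0000) / (5) = -2.0000;  x_1 ← (1−ω)·0.0000 + ω·-2.0000 = -1.4000
  x_2: GS value = (-8 - (-1)·-1.4000) / (3) = -3.1333;  x_2 ← (1−ω)·3.0000 + ω·-3.1333 = -1.2933
Iteration 2:
  x_1: GS value = (-4 - (2)·-1.2933) / (5) = -0.2827;  x_1 ← (1−ω)·-1.4000 + ω·-0.2827 = -0.6179
  x_2: GS value = (-8 - (-1)·-0.6179) / (3) = -2.8726;  x_2 ← (1−ω)·-1.2933 + ω·-2.8726 = -2.3988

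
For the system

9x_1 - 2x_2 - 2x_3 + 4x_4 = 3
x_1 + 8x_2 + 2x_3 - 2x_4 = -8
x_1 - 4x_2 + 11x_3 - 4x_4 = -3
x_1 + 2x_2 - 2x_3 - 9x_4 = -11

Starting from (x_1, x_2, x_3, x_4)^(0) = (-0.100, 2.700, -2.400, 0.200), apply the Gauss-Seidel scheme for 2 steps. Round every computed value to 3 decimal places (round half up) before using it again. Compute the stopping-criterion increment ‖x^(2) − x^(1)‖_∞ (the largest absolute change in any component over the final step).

Iteration 1:
  x_1 = (3 - (-2)·2.700 - (-2)·-2.400 - (4)·0.200) / (9) = 0.311
  x_2 = (-8 - (1)·0.311 - (2)·-2.400 - (-2)·0.200) / (8) = -0.389
  x_3 = (-3 - (1)·0.311 - (-4)·-0.389 - (-4)·0.200) / (11) = -0.370
  x_4 = (-11 - (1)·0.311 - (2)·-0.389 - (-2)·-0.370) / (-9) = 1.253
Iteration 2:
  x_1 = (3 - (-2)·-0.389 - (-2)·-0.370 - (4)·1.253) / (9) = -0.392
  x_2 = (-8 - (1)·-0.392 - (2)·-0.370 - (-2)·1.253) / (8) = -0.545
  x_3 = (-3 - (1)·-0.392 - (-4)·-0.545 - (-4)·1.253) / (11) = 0.020
  x_4 = (-11 - (1)·-0.392 - (2)·-0.545 - (-2)·0.020) / (-9) = 1.053
Change: (-0.703, -0.156, 0.390, -0.200) → max |·| = 0.703

0.703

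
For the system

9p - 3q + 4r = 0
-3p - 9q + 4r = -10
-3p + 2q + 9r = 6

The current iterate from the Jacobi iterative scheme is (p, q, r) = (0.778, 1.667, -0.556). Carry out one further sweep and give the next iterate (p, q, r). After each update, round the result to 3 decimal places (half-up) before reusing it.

One sweep:
  p = (0 - (-3)·1.667 - (4)·-0.556) / (9) = 0.803
  q = (-10 - (-3)·0.778 - (4)·-0.556) / (-9) = 0.605
  r = (6 - (-3)·0.778 - (2)·1.667) / (9) = 0.556

(0.803, 0.605, 0.556)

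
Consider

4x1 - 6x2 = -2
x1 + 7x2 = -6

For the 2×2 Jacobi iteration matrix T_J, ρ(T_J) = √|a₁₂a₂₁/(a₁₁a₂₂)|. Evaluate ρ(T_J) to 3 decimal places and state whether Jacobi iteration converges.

a₁₂a₂₁/(a₁₁a₂₂) = (-6)·(1) / ((4)·(7)) = -0.214286
ρ = √|-0.214286| = √0.214286 = 0.463
ρ < 1, so Jacobi converges

0.463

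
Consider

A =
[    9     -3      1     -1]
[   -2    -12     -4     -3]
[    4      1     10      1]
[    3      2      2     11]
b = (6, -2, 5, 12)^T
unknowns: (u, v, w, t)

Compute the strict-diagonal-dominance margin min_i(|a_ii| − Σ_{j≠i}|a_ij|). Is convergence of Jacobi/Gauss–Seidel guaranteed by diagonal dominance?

row 1: |9| − (3+1+1) = 4
row 2: |-12| − (2+4+3) = 3
row 3: |10| − (4+1+1) = 4
row 4: |11| − (3+2+2) = 4
minimum over rows = 3 → strictly diagonally dominant (convergence guaranteed)

3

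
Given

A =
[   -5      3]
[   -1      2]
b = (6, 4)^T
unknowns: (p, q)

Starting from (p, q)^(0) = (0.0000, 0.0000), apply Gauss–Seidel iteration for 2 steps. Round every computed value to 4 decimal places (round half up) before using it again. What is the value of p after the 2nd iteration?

Iteration 1:
  p = (6 - (3)·0.0000) / (-5) = -1.2000
  q = (4 - (-1)·-1.2000) / (2) = 1.4000
Iteration 2:
  p = (6 - (3)·1.4000) / (-5) = -0.3600
  q = (4 - (-1)·-0.3600) / (2) = 1.8200

-0.3600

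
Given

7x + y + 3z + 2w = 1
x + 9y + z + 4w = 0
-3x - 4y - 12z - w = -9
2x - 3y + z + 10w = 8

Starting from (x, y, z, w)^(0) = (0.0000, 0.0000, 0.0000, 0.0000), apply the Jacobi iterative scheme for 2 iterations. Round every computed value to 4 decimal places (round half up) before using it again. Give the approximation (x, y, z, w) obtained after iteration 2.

Iteration 1:
  x = (1 - (1)·0.0000 - (3)·0.0000 - (2)·0.0000) / (7) = 0.1429
  y = (0 - (1)·0.0000 - (1)·0.0000 - (4)·0.0000) / (9) = 0.0000
  z = (-9 - (-3)·0.0000 - (-4)·0.0000 - (-1)·0.0000) / (-12) = 0.7500
  w = (8 - (2)·0.0000 - (-3)·0.0000 - (1)·0.0000) / (10) = 0.8000
Iteration 2:
  x = (1 - (1)·0.0000 - (3)·0.7500 - (2)·0.8000) / (7) = -0.4071
  y = (0 - (1)·0.1429 - (1)·0.7500 - (4)·0.8000) / (9) = -0.4548
  z = (-9 - (-3)·0.1429 - (-4)·0.0000 - (-1)·0.8000) / (-12) = 0.6476
  w = (8 - (2)·0.1429 - (-3)·0.0000 - (1)·0.7500) / (10) = 0.6964

(-0.4071, -0.4548, 0.6476, 0.6964)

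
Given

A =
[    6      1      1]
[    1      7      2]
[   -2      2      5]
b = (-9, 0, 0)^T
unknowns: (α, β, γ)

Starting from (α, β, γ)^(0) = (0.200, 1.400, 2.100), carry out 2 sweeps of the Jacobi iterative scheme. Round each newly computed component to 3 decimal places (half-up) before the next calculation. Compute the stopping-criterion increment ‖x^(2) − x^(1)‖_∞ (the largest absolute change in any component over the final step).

1.064

Iteration 1:
  α = (-9 - (1)·1.400 - (1)·2.100) / (6) = -2.083
  β = (0 - (1)·0.200 - (2)·2.100) / (7) = -0.629
  γ = (0 - (-2)·0.200 - (2)·1.400) / (5) = -0.480
Iteration 2:
  α = (-9 - (1)·-0.629 - (1)·-0.480) / (6) = -1.315
  β = (0 - (1)·-2.083 - (2)·-0.480) / (7) = 0.435
  γ = (0 - (-2)·-2.083 - (2)·-0.629) / (5) = -0.582
Change: (0.768, 1.064, -0.102) → max |·| = 1.064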